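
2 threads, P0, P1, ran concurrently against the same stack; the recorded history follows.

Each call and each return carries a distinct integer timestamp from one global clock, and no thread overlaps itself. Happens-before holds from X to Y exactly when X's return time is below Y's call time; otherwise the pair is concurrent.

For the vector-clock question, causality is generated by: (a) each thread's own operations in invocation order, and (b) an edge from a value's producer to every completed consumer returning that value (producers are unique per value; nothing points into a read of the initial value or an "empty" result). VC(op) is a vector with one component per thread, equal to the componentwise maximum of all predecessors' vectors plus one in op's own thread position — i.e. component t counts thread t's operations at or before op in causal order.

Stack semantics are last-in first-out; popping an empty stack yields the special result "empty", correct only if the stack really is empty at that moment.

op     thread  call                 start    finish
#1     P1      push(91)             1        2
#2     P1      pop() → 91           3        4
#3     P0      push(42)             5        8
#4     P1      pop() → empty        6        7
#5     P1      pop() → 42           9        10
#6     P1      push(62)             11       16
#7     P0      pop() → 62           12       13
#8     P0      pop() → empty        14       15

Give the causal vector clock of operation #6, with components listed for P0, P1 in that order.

#1, invoked 1, has no incoming edges; only P1's bump applies → (0, 1)
#3, invoked 5, has no incoming edges; only P0's bump applies → (1, 0)
invoked at 3, #2 merges VC(#1)=(0, 1) and bumps P1's slot → (0, 2)
invoked at 6, #4 merges VC(#2)=(0, 2) and bumps P1's slot → (0, 3)
invoked at 9, #5 merges VC(#3)=(1, 0), VC(#4)=(0, 3) and bumps P1's slot → (1, 4)
invoked at 11, #6 merges VC(#5)=(1, 4) and bumps P1's slot → (1, 5)
invoked at 12, #7 merges VC(#3)=(1, 0), VC(#6)=(1, 5) and bumps P0's slot → (2, 5)
invoked at 14, #8 merges VC(#7)=(2, 5) and bumps P0's slot → (3, 5)
target: VC(#6) = (1, 5)

(1, 5)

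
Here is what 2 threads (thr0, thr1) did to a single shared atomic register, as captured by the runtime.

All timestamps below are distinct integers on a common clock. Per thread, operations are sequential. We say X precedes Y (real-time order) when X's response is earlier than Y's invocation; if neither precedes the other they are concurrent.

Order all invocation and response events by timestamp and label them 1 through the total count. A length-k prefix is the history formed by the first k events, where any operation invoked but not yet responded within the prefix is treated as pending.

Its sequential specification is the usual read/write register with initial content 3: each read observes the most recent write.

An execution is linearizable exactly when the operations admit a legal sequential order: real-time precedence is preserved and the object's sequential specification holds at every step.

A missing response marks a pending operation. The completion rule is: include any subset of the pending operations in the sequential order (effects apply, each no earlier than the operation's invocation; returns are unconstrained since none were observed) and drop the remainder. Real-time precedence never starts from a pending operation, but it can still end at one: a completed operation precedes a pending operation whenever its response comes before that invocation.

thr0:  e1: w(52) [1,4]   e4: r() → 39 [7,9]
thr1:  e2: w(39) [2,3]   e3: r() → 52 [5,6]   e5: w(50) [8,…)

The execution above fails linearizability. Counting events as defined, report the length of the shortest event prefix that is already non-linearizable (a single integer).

events 1..8 are still linearizable — one witness is e2, e1, e3:
1. e2 w(39), leaving value 39
2. e1 w(52), leaving value 52
3. e3 r() → 52, leaving value 52
once event 9 joins (e4's response, time 9), exhaustive search finds no witness
including or dropping the 1 pending operation (e5) in any combination fails
for example e1, e2, e3, e4 (pending dropped) fails at step 3: e3 r() → 52 is not legal there
for example e2, e1, e3, e4 (pending dropped) fails at step 4: e4 r() → 39 is not legal there

9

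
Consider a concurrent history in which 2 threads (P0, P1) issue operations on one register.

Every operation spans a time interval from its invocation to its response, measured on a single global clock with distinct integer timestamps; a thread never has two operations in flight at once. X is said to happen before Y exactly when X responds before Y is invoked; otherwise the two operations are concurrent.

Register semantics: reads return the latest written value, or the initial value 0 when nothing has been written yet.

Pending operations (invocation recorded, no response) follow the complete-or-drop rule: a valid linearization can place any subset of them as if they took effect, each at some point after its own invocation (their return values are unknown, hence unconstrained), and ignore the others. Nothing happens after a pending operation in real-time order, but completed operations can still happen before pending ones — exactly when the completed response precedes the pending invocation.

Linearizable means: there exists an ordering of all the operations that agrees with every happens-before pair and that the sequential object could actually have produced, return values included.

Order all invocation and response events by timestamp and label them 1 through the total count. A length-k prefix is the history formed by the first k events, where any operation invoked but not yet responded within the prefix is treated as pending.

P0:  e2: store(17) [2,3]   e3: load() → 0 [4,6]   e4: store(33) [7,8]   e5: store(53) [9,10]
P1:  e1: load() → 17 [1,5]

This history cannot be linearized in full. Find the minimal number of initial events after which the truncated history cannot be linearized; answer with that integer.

6

a valid linearization of events 1..5 exists, for instance e2, e1:
after step 1 (e2 store(17)): value 17
after step 2 (e1 load() → 17): value 17
include event 6 — e3 responding at 6 — and every candidate order breaks
for example e1, e2, e3 fails at step 1: e1 load() → 17 is not legal there
for example e2, e1, e3 fails at step 3: e3 load() → 0 is not legal there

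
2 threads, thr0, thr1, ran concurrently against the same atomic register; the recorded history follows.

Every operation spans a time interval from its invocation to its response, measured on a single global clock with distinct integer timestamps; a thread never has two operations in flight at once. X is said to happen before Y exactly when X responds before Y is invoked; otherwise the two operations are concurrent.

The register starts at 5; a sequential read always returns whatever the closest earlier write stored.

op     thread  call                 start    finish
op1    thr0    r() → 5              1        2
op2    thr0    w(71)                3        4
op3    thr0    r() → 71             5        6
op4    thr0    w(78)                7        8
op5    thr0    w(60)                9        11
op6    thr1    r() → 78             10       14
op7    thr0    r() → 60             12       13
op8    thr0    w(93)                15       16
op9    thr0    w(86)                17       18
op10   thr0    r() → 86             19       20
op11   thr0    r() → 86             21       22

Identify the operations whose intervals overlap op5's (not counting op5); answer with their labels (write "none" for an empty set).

op6

op5 spans [9,11]; an op avoiding the whole window 9..11 is ordered, any other is concurrent
op1 [1,2]: before
op2 [3,4]: before
op3 [5,6]: before
op4 [7,8]: before
op6 [10,14]: concurrent
op7 [12,13]: after
op8 [15,16]: after
op9 [17,18]: after
op10 [19,20]: after
op11 [21,22]: after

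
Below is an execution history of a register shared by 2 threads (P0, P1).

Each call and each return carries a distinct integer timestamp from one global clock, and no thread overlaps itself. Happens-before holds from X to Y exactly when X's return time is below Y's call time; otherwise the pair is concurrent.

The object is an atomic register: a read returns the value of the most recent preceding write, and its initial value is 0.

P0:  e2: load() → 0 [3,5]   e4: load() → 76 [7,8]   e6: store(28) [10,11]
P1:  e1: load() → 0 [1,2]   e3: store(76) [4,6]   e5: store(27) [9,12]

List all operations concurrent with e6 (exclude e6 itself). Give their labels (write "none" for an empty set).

e5

e6 runs from 10 to 11; window-overlapping ops are concurrent
e1 [1,2]: before
e2 [3,5]: before
e3 [4,6]: before
e4 [7,8]: before
e5 [9,12]: concurrent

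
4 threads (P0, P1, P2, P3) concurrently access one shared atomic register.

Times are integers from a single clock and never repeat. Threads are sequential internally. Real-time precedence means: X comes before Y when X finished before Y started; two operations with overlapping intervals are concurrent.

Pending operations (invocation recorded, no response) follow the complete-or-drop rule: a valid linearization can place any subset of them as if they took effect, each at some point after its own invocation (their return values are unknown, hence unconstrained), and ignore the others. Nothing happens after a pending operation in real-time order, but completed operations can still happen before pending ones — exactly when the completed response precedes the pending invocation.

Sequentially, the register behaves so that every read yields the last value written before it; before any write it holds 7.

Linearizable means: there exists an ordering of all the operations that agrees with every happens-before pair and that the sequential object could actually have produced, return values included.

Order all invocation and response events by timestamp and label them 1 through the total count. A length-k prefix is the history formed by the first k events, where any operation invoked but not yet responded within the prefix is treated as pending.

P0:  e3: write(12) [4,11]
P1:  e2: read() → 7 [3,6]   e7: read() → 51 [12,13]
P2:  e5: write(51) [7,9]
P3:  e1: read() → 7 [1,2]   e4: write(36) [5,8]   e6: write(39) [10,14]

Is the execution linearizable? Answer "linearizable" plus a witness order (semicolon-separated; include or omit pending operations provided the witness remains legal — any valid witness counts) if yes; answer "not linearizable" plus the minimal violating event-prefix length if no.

linearizable — witness: e1; e2; e3; e4; e5; e7; e6

1. e1 read() → 7, leaving value 7
2. e2 read() → 7, leaving value 7
3. e3 write(12), leaving value 12
4. e4 write(36), leaving value 36
5. e5 write(51), leaving value 51
6. e7 read() → 51, leaving value 51
7. e6 write(39), leaving value 39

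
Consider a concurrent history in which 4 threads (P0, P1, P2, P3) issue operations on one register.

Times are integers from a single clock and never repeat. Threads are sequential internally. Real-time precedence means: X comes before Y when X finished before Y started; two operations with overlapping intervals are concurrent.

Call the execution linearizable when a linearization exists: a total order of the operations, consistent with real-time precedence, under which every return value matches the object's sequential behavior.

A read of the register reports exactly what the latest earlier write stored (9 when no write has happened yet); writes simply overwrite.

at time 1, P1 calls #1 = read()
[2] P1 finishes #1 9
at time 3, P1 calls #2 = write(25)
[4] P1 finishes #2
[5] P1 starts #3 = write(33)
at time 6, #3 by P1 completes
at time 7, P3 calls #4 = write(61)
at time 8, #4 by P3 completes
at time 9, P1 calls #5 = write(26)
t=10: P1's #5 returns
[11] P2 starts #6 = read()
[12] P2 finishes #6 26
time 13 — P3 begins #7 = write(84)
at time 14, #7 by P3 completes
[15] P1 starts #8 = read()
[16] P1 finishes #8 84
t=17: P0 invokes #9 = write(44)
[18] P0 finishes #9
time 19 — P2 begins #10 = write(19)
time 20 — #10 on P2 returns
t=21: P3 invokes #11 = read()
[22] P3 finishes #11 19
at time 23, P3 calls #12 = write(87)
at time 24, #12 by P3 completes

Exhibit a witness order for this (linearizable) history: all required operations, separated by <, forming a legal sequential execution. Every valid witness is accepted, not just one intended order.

#1 < #2 < #3 < #4 < #5 < #6 < #7 < #8 < #9 < #10 < #11 < #12

1. #1 read() → 9, leaving value 9
2. #2 write(25), leaving value 25
3. #3 write(33), leaving value 33
4. #4 write(61), leaving value 61
5. #5 write(26), leaving value 26
6. #6 read() → 26, leaving value 26
7. #7 write(84), leaving value 84
8. #8 read() → 84, leaving value 84
9. #9 write(44), leaving value 44
10. #10 write(19), leaving value 19
11. #11 read() → 19, leaving value 19
12. #12 write(87), leaving value 87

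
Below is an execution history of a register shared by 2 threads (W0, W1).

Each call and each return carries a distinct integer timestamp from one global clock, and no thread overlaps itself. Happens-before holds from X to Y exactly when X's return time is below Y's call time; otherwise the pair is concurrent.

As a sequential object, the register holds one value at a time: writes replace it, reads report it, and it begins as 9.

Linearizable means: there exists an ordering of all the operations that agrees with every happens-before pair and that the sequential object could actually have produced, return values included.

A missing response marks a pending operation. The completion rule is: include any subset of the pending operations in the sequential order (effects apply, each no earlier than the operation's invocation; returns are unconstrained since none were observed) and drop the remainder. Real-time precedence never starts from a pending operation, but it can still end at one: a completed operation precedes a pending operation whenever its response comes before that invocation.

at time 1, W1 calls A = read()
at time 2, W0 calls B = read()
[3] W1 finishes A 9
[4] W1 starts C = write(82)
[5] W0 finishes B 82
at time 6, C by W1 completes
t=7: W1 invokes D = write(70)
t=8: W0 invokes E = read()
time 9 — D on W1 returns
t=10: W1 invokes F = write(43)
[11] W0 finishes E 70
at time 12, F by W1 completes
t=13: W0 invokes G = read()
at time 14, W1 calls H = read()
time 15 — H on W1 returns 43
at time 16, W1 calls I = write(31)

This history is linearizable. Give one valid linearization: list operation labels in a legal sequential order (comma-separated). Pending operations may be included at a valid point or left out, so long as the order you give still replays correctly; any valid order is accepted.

1. A read() → 9, leaving value 9
2. C write(82), leaving value 82
3. B read() → 82, leaving value 82
4. D write(70), leaving value 70
5. E read() → 70, leaving value 70
6. F write(43), leaving value 43
7. G read() (pending, included), leaving value 43
8. H read() → 43, leaving value 43

A, C, B, D, E, F, G, H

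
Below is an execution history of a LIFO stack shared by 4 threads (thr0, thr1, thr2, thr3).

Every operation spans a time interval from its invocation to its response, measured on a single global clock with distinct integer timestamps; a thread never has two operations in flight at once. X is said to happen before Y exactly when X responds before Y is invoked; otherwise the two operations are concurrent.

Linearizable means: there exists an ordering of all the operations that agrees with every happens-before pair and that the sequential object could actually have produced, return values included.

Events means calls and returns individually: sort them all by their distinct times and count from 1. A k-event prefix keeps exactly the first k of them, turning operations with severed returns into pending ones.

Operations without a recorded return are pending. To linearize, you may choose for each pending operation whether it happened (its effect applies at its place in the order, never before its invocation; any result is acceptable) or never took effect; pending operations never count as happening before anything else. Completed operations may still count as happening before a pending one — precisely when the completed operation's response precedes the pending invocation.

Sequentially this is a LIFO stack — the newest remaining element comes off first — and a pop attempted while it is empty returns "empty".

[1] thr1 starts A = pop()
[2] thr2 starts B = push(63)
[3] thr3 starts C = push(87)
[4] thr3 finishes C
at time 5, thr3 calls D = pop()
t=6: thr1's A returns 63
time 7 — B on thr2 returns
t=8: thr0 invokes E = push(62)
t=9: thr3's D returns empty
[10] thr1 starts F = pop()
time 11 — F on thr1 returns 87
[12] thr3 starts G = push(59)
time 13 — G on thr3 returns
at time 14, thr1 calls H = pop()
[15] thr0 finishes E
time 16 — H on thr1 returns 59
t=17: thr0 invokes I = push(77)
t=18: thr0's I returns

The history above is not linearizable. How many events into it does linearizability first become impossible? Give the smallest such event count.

events 1..8 are linearizable; a witness order is B, A, C:
step 1: B push(63) — stack <63>
step 2: A pop() → 63 — stack <>
step 3: C push(87) — stack <87>
once event 9 joins (D's response, time 9), exhaustive search finds no witness
including or dropping the 1 pending operation (E) in any combination fails
sample order A, B, C, D (pending dropped) stalls at step 1 — A pop() → 63 has no legal effect
sample order A, C, B, D (pending dropped) stalls at step 1 — A pop() → 63 has no legal effect

9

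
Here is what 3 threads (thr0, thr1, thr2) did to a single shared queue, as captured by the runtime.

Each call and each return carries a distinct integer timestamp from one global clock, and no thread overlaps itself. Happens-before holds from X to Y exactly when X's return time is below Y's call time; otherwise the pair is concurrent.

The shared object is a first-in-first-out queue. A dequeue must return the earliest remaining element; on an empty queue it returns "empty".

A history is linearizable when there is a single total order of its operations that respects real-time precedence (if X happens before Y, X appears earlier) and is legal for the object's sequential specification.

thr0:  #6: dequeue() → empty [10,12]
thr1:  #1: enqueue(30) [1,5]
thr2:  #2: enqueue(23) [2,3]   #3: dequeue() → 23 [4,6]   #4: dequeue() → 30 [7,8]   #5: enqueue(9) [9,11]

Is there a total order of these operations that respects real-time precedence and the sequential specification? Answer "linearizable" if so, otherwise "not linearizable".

linearizable

one valid linearization: #2, #1, #3, #4, #6, #5
after step 1 (#2 enqueue(23)): queue <23>
after step 2 (#1 enqueue(30)): queue <23,30>
after step 3 (#3 dequeue() → 23): queue <30>
after step 4 (#4 dequeue() → 30): queue <>
after step 5 (#6 dequeue() → empty): queue <>
after step 6 (#5 enqueue(9)): queue <9>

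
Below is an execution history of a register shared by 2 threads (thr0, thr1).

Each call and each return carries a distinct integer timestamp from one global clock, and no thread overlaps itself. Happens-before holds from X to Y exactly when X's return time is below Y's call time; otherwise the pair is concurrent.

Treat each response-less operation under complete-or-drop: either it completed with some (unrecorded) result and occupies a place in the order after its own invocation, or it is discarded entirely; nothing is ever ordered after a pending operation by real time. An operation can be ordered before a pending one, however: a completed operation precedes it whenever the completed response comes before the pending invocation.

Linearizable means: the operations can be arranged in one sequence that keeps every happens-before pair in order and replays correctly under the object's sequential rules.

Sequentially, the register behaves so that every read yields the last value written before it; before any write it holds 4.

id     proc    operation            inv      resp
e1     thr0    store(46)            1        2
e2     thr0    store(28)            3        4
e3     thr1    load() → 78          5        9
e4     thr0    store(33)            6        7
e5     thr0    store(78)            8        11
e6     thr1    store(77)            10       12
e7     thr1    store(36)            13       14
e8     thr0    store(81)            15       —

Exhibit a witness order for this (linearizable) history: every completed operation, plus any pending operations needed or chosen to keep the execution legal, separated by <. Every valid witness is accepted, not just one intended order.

e1 < e2 < e4 < e5 < e3 < e6 < e7

step 1: e1 store(46) — value 46
step 2: e2 store(28) — value 28
step 3: e4 store(33) — value 33
step 4: e5 store(78) — value 78
step 5: e3 load() → 78 — value 78
step 6: e6 store(77) — value 77
step 7: e7 store(36) — value 36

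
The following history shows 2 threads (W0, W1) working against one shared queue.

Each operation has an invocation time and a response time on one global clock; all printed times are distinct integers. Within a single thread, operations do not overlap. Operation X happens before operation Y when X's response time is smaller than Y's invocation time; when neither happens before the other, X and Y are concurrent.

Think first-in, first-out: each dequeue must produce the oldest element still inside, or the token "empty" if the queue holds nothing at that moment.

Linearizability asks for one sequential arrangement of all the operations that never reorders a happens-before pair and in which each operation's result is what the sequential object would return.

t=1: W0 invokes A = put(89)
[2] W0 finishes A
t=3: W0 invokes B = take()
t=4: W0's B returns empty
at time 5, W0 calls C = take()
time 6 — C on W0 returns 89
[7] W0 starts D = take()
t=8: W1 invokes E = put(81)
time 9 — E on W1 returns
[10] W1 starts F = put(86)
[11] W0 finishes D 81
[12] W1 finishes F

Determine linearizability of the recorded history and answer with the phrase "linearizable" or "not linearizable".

not linearizable

events 1..3 are fine; event 4 — the response of B at time 4 — makes the prefix non-linearizable
the sole real-time-consistent order of 2 completed operations fails the queue replay
sample order A, B stalls at step 2 — B take() → empty has no legal effect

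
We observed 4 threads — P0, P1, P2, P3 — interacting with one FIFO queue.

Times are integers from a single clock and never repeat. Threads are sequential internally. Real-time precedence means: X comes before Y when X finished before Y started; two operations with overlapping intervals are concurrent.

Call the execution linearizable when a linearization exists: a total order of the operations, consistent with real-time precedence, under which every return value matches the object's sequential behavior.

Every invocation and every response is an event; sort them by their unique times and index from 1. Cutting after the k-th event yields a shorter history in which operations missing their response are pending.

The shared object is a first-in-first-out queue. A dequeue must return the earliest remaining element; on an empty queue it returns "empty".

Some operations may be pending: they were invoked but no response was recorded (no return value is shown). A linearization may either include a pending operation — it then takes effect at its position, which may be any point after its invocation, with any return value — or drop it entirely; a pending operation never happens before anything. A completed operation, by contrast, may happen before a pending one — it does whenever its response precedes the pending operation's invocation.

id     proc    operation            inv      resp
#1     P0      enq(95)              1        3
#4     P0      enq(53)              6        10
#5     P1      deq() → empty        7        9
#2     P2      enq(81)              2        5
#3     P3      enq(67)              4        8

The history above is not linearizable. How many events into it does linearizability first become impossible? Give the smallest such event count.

9

a valid linearization of events 1..8 exists, for instance #1, #2, #3:
1. #1 enq(95), leaving queue <95>
2. #2 enq(81), leaving queue <95,81>
3. #3 enq(67), leaving queue <95,81,67>
include event 9 — #5 responding at 9 — and every candidate order breaks
no escape via the 1 pending operation (#4): every completion choice fails
sample order #1, #2, #3, #5 (pending dropped) stalls at step 4 — #5 deq() → empty has no legal effect
sample order #1, #2, #5, #3 (pending dropped) stalls at step 3 — #5 deq() → empty has no legal effect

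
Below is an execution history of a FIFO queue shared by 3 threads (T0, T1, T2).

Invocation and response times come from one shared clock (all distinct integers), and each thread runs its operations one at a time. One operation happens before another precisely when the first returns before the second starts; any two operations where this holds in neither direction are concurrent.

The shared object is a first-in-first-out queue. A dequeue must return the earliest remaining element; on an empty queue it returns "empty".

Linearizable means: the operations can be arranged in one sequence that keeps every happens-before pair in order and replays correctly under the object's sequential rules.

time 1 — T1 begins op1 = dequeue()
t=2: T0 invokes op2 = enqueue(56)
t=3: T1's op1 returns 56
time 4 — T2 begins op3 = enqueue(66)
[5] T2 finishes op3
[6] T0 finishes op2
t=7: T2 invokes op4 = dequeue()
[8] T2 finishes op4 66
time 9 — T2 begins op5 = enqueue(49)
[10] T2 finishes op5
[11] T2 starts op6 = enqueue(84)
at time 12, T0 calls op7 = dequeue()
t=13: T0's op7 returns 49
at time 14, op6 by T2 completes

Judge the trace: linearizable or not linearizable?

witness order: op2, op1, op3, op4, op5, op6, op7
after step 1 (op2 enqueue(56)): queue <56>
after step 2 (op1 dequeue() → 56): queue <>
after step 3 (op3 enqueue(66)): queue <66>
after step 4 (op4 dequeue() → 66): queue <>
after step 5 (op5 enqueue(49)): queue <49>
after step 6 (op6 enqueue(84)): queue <49,84>
after step 7 (op7 dequeue() → 49): queue <84>

linearizable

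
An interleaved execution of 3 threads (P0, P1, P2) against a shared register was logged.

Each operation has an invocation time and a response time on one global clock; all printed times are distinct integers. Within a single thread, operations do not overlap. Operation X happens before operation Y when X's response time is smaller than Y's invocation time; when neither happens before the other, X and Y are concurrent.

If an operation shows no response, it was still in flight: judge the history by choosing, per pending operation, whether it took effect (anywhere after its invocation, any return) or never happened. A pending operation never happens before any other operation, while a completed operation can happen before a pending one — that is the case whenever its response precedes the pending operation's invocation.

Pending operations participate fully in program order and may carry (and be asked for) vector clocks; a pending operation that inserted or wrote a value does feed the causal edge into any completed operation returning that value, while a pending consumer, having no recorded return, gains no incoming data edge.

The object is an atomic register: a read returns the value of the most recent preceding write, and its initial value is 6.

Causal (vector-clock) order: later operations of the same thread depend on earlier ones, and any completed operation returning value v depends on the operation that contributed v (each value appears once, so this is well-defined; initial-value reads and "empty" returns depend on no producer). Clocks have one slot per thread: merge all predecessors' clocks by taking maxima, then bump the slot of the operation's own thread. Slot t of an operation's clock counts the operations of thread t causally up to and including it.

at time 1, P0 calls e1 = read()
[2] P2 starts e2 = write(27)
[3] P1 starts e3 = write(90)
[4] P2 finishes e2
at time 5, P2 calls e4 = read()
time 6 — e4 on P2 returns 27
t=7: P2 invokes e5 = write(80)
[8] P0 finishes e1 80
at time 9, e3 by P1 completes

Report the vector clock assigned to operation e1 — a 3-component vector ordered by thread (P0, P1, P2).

VC(e2, invoked at 2): no causal predecessors; +1 on P2 → (0, 0, 1)
VC(e3, invoked at 3): no causal predecessors; +1 on P1 → (0, 1, 0)
from VC(e2)=(0, 0, 1), e4 (invoked 5) maxes components and bumps P2 → (0, 0, 2)
from VC(e4)=(0, 0, 2), e5 (invoked 7) maxes components and bumps P2 → (0, 0, 3)
from VC(e5)=(0, 0, 3), e1 (invoked 1) maxes components and bumps P0 → (1, 0, 3)
target: VC(e1) = (1, 0, 3)

(1, 0, 3)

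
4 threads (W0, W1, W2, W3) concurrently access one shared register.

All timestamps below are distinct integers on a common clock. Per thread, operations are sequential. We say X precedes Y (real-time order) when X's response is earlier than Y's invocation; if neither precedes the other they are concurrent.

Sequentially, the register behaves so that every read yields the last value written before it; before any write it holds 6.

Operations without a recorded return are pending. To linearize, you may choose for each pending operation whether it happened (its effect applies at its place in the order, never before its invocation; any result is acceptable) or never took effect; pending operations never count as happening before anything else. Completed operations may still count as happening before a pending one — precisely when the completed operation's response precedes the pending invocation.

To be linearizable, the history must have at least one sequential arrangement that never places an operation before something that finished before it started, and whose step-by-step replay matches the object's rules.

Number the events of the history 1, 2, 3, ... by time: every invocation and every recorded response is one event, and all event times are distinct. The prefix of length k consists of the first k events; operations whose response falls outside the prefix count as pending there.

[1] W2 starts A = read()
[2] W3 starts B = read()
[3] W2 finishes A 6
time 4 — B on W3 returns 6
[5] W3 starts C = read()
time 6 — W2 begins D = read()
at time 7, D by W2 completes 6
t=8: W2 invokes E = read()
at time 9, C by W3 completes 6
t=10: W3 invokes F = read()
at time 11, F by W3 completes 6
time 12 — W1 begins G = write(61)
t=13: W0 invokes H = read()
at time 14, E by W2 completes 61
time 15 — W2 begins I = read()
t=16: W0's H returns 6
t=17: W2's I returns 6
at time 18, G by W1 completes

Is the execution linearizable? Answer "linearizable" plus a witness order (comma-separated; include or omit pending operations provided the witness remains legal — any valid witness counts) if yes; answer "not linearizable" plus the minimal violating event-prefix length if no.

not linearizable — minimal violating prefix: 17 events

through event 16 a valid linearization exists; event 17 (I responding at time 17) ends that
no legal order exists: 24 real-time-consistent candidates over 8 completed register operations, all rejected
include/drop combinations of the 1 pending operation (G) were all tried; none helps
take A, B, C, D, E, F, H, I (pending dropped): step 5 already fails, because E read() → 61 cannot occur there
take A, B, C, D, E, F, I, H (pending dropped): step 5 already fails, because E read() → 61 cannot occur there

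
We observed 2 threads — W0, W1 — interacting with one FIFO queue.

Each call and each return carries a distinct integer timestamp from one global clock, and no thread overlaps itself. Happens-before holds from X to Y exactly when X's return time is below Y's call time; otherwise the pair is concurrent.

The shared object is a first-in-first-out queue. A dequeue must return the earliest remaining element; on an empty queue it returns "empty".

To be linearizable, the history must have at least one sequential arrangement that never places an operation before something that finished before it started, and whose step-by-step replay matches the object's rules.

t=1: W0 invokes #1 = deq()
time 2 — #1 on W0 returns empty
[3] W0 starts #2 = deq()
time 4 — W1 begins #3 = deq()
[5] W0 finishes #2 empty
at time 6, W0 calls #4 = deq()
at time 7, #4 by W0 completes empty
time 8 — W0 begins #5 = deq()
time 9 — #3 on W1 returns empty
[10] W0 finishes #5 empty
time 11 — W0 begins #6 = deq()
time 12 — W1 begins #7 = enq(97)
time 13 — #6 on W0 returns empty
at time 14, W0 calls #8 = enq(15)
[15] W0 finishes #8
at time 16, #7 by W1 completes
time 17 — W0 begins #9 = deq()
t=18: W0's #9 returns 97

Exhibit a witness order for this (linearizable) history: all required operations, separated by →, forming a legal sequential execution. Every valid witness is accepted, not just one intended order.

#1 → #2 → #3 → #4 → #5 → #6 → #7 → #8 → #9

1. #1 deq() → empty, leaving queue <>
2. #2 deq() → empty, leaving queue <>
3. #3 deq() → empty, leaving queue <>
4. #4 deq() → empty, leaving queue <>
5. #5 deq() → empty, leaving queue <>
6. #6 deq() → empty, leaving queue <>
7. #7 enq(97), leaving queue <97>
8. #8 enq(15), leaving queue <97,15>
9. #9 deq() → 97, leaving queue <15>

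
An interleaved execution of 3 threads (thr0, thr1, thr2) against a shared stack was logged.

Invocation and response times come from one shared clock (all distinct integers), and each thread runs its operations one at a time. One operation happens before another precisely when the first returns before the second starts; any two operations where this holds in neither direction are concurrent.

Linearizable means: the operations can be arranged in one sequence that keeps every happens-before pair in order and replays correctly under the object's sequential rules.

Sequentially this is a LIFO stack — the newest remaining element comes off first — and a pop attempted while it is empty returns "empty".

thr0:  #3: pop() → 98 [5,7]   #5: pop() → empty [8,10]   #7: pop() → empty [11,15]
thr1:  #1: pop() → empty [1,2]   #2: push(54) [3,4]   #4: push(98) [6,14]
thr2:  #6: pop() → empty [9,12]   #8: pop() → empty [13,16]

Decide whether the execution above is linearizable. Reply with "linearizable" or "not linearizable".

events 1..11 are fine; event 12 — the response of #6 at time 12 — makes the prefix non-linearizable
checked exhaustively: 2 real-time-consistent orders of 5 completed operations, zero legal stack replays
no escape via the 2 pending operations (#4, #7): every completion choice fails
sample order #1, #2, #3, #5, #6 (pending dropped) stalls at step 3 — #3 pop() → 98 has no legal effect
sample order #1, #2, #3, #6, #5 (pending dropped) stalls at step 3 — #3 pop() → 98 has no legal effect

not linearizable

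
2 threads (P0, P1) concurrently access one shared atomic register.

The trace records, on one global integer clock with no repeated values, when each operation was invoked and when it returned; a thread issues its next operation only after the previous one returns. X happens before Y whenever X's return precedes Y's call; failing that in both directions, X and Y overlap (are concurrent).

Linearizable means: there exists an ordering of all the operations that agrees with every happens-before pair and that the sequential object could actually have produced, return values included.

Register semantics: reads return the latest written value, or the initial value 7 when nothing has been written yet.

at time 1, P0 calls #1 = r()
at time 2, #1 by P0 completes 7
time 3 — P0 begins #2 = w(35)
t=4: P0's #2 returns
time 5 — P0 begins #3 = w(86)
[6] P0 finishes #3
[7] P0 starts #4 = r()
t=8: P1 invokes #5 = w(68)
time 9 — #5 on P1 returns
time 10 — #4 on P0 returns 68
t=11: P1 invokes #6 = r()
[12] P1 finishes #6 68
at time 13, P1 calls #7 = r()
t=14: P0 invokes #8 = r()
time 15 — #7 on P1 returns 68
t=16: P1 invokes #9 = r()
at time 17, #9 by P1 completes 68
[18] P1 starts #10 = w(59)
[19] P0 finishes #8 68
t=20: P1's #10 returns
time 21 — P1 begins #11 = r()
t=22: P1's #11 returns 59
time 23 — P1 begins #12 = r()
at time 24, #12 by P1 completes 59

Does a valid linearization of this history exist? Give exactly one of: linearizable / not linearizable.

one valid linearization: #1, #2, #3, #5, #4, #6, #7, #8, #9, #10, #11, #12
after step 1 (#1 r() → 7): value 7
after step 2 (#2 w(35)): value 35
after step 3 (#3 w(86)): value 86
after step 4 (#5 w(68)): value 68
after step 5 (#4 r() → 68): value 68
after step 6 (#6 r() → 68): value 68
after step 7 (#7 r() → 68): value 68
after step 8 (#8 r() → 68): value 68
after step 9 (#9 r() → 68): value 68
after step 10 (#10 w(59)): value 59
after step 11 (#11 r() → 59): value 59
after step 12 (#12 r() → 59): value 59

linearizable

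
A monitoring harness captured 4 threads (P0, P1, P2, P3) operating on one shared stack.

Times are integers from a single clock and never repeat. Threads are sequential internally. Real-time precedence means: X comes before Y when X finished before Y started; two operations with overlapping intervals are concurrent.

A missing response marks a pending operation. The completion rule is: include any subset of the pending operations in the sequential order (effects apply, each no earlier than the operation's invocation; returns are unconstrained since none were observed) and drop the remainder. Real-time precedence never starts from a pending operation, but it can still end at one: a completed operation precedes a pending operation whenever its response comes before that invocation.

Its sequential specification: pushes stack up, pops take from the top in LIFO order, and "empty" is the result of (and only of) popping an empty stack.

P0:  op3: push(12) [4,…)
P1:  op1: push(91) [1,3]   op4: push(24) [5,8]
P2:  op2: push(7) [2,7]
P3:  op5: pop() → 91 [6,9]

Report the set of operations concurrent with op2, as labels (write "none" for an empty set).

op2 spans [2,7]: anything still running between times 2 and 7 counts as concurrent
op1 [1,3]: concurrent
op3 [4,…): concurrent
op4 [5,8]: concurrent
op5 [6,9]: concurrent

op1, op3, op4, op5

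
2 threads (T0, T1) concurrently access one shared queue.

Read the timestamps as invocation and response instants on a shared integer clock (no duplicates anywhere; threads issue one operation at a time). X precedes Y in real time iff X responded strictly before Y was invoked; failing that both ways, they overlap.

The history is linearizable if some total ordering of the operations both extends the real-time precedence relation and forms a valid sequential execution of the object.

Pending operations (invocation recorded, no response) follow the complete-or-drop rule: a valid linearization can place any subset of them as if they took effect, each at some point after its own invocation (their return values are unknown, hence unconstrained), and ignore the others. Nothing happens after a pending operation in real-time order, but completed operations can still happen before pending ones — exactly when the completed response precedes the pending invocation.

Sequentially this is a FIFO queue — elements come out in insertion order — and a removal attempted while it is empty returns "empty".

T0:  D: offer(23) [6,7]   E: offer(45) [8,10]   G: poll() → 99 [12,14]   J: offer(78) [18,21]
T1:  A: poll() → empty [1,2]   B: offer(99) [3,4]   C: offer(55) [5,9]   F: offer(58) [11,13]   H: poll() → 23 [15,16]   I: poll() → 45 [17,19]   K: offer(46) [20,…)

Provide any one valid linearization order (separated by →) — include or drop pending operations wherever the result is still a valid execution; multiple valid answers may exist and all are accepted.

1. A poll() → empty, leaving queue <>
2. B offer(99), leaving queue <99>
3. D offer(23), leaving queue <99,23>
4. E offer(45), leaving queue <99,23,45>
5. C offer(55), leaving queue <99,23,45,55>
6. F offer(58), leaving queue <99,23,45,55,58>
7. G poll() → 99, leaving queue <23,45,55,58>
8. H poll() → 23, leaving queue <45,55,58>
9. I poll() → 45, leaving queue <55,58>
10. J offer(78), leaving queue <55,58,78>

A → B → D → E → C → F → G → H → I → J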